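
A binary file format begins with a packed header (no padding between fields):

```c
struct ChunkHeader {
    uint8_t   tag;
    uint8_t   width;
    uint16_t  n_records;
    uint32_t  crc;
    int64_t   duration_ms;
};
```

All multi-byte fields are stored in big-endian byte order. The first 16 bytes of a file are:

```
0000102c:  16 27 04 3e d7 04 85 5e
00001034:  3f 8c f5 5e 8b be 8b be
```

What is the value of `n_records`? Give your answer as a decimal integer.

`n_records` follows `tag` (1 B), `width` (1 B), so it starts at offset 1 + 1 = 2 and occupies 2 bytes.
Bytes at offsets 2..3: 04 3E.
In big-endian order the high byte comes first in memory.
The bytes are already most-significant first: 0x043E.
0x043E = 1086.

1086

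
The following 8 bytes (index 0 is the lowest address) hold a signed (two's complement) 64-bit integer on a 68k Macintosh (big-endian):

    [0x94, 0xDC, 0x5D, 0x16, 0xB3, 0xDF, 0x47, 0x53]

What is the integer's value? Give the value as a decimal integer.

Big-endian stores the most-significant byte at the lowest address.
The bytes are already most-significant first: 0x94DC5D16B3DF4753.
Top bit is set, so as a signed 64-bit value this is 0x94DC5D16B3DF4753 − 2^64 = -7720193309131454637.

-7720193309131454637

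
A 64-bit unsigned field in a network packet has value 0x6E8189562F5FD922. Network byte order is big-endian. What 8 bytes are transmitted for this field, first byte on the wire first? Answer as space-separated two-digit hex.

6E 81 89 56 2F 5F D9 22

Split into bytes (most-significant first): 6E 81 89 56 2F 5F D9 22.
Big-endian: lowest address holds the most-significant byte.
So the memory order matches the most-significant-first order: 6E 81 89 56 2F 5F D9 22.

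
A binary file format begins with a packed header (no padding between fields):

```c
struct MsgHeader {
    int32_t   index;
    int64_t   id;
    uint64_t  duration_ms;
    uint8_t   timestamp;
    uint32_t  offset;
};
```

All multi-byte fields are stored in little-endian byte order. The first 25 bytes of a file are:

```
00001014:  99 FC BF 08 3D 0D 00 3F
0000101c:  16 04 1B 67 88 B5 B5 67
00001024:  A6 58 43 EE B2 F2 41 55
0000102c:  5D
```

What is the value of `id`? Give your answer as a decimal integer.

`id` follows `index` (4 bytes), so it starts at byte offset 4 and occupies 8 bytes.
Bytes at offsets 4..11: 3D 0D 00 3F 16 04 1B 67.
Little-endian stores the least-significant byte at the lowest address.
Reassemble most-significant byte first: 67 1B 04 16 3F 00 0D 3D → 0x671B04163F000D3D.
0x671B04163F000D3D = 7429536503870524733.

7429536503870524733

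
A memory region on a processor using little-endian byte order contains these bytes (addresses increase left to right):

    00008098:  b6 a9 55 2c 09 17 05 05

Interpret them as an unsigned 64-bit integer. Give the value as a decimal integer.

361720673239148982

In little-endian order the low byte comes first in memory.
Reassemble most-significant byte first: 05 05 17 09 2C 55 A9 B6 → 0x050517092C55A9B6.
0x050517092C55A9B6 = 361720673239148982.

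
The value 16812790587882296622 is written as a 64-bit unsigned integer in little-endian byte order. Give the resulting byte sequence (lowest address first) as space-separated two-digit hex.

16812790587882296622 in hexadecimal, padded to 64 bits, is 0xE95307F631C1552E.
Split into bytes (most-significant first): E9 53 07 F6 31 C1 55 2E.
Little-endian: lowest address holds the least-significant byte.
So at ascending addresses the bytes are 2E 55 C1 31 F6 07 53 E9.

2E 55 C1 31 F6 07 53 E9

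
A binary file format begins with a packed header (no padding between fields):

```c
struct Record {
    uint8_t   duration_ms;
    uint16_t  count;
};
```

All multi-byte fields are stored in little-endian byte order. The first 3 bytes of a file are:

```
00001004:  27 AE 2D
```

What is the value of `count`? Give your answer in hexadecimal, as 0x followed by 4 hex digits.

0x2DAE

`count` follows `duration_ms` (1 byte), so it starts at byte offset 1 and occupies 2 bytes.
Bytes at offsets 1..2: AE 2D.
Little-endian stores the least-significant byte at the lowest address.
Reassemble most-significant byte first: 2D AE → 0x2DAE.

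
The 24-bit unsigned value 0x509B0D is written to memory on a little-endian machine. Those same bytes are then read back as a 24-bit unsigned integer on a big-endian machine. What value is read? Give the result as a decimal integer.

891728

Stored little-endian, the bytes at ascending addresses are 0D 9B 50.
Read back as big-endian, the last byte is least significant, giving 0x0D9B50.
0x0D9B50 = 891728.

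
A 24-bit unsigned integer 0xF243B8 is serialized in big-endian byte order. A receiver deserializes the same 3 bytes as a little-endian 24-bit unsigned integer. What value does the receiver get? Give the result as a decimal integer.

Stored big-endian, the bytes at ascending addresses are F2 43 B8.
Read back as little-endian, the first byte is least significant, giving 0xB843F2.
0xB843F2 = 12076018.

12076018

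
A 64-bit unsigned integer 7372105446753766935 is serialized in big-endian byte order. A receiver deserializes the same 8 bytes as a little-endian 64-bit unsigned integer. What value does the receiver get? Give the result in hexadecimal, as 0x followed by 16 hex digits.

7372105446753766935 in 64-bit hexadecimal is 0x664EFAD8407B0E17.
Stored big-endian, the bytes at ascending addresses are 66 4E FA D8 40 7B 0E 17.
Read back as little-endian, the first byte is least significant, giving 0x170E7B40D8FA4E66.

0x170E7B40D8FA4E66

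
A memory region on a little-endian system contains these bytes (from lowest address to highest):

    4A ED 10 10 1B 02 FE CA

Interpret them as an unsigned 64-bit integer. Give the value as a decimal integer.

14627130955002867018

Little-endian stores the least-significant byte at the lowest address.
Reassemble most-significant byte first: CA FE 02 1B 10 10 ED 4A → 0xCAFE021B1010ED4A.
0xCAFE021B1010ED4A = 14627130955002867018.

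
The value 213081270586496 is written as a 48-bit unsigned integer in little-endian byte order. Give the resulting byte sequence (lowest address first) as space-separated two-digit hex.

213081270586496 in hexadecimal, padded to 48 bits, is 0xC1CBD9710C80.
Split into bytes (most-significant first): C1 CB D9 71 0C 80.
Little-endian: lowest address holds the least-significant byte.
So at ascending addresses the bytes are 80 0C 71 D9 CB C1.

80 0C 71 D9 CB C1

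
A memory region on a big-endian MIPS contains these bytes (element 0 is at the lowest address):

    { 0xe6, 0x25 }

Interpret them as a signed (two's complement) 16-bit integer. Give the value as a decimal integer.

Big-endian: lowest address holds the most-significant byte.
The bytes are already most-significant first: 0xE625.
Top bit is set, so as a signed 16-bit value this is 0xE625 − 2^16 = -6619.

-6619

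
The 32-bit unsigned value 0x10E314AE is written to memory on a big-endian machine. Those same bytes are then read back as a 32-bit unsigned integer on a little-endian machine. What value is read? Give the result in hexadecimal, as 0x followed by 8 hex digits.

Stored big-endian, the bytes at ascending addresses are 10 E3 14 AE.
Read back as little-endian, the first byte is least significant, giving 0xAE14E310.

0xAE14E310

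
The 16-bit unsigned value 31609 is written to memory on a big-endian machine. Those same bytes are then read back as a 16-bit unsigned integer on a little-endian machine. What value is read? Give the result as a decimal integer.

31609 in 16-bit hexadecimal is 0x7B79.
Stored big-endian, the bytes at ascending addresses are 7B 79.
Read back as little-endian, the first byte is least significant, giving 0x797B.
0x797B = 31099.

31099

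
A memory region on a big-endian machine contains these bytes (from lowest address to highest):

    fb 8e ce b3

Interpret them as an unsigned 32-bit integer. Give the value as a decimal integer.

4220440243

Big-endian stores the most-significant byte at the lowest address.
The bytes are already most-significant first: 0xFB8ECEB3.
0xFB8ECEB3 = 4220440243.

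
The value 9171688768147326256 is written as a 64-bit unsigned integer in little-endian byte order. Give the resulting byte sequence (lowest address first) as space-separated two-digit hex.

30 85 DC 47 57 62 48 7F

9171688768147326256 in hexadecimal, padded to 64 bits, is 0x7F48625747DC8530.
Split into bytes (most-significant first): 7F 48 62 57 47 DC 85 30.
Little-endian stores the least-significant byte at the lowest address.
So at ascending addresses the bytes are 30 85 DC 47 57 62 48 7F.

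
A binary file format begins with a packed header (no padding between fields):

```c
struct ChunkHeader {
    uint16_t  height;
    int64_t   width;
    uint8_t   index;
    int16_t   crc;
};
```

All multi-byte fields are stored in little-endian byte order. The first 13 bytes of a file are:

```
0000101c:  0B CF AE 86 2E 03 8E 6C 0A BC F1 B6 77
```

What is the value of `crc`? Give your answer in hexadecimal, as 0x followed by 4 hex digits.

0x77B6

`crc` follows `height` (2 B), `width` (8 B), `index` (1 B), so it starts at offset 2 + 8 + 1 = 11 and occupies 2 bytes.
Bytes at offsets 11..12: B6 77.
Little-endian: lowest address holds the least-significant byte.
Reassemble most-significant byte first: 77 B6 → 0x77B6.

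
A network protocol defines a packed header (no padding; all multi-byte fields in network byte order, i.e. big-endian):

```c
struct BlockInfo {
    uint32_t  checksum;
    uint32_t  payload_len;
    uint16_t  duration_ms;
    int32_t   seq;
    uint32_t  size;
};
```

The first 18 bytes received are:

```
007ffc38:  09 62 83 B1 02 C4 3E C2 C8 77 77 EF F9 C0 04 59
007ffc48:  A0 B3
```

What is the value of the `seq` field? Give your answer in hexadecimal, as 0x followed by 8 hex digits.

0x77EFF9C0

`seq` follows `checksum` (4 B), `payload_len` (4 B), `duration_ms` (2 B), so it starts at offset 4 + 4 + 2 = 10 and occupies 4 bytes.
Bytes at offsets 10..13: 77 EF F9 C0.
Big-endian stores the most-significant byte at the lowest address.
The bytes are already most-significant first: 0x77EFF9C0.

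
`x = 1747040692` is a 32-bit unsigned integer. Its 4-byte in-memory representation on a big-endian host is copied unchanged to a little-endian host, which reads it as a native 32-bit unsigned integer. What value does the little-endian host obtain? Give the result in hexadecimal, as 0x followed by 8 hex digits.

0xB4B92168

1747040692 in 32-bit hexadecimal is 0x6821B9B4.
Stored big-endian, the bytes at ascending addresses are 68 21 B9 B4.
Read back as little-endian, the first byte is least significant, giving 0xB4B92168.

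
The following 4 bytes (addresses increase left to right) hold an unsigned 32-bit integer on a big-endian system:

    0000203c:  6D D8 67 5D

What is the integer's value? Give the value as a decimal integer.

Big-endian stores the most-significant byte at the lowest address.
The bytes are already most-significant first: 0x6DD8675D.
0x6DD8675D = 1842898781.

1842898781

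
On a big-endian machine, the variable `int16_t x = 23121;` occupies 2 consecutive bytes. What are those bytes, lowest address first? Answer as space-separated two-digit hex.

23121 in hexadecimal, padded to 16 bits, is 0x5A51.
Split into bytes (most-significant first): 5A 51.
Big-endian: lowest address holds the most-significant byte.
So the memory order matches the most-significant-first order: 5A 51.

5A 51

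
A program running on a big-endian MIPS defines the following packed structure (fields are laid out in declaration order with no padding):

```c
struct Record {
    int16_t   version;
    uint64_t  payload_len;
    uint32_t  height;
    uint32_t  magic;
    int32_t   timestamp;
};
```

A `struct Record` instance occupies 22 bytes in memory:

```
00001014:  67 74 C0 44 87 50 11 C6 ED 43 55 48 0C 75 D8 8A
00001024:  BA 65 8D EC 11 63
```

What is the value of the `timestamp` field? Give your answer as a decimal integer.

-1913908893

`timestamp` follows `version` (2 B), `payload_len` (8 B), `height` (4 B), `magic` (4 B), so it starts at offset 2 + 8 + 4 + 4 = 18 and occupies 4 bytes.
Bytes at offsets 18..21: 8D EC 11 63.
In big-endian order the high byte comes first in memory.
The bytes are already most-significant first: 0x8DEC1163.
Top bit is set, so as a signed 32-bit value this is 0x8DEC1163 − 2^32 = -1913908893.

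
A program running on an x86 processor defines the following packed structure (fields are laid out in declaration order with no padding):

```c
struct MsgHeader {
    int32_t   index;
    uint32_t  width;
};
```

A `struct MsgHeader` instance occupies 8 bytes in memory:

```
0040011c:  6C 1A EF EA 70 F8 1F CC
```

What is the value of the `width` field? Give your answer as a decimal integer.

3424647280

`width` follows `index` (4 bytes), so it starts at byte offset 4 and occupies 4 bytes.
Bytes at offsets 4..7: 70 F8 1F CC.
Little-endian: lowest address holds the least-significant byte.
Reassemble most-significant byte first: CC 1F F8 70 → 0xCC1FF870.
0xCC1FF870 = 3424647280.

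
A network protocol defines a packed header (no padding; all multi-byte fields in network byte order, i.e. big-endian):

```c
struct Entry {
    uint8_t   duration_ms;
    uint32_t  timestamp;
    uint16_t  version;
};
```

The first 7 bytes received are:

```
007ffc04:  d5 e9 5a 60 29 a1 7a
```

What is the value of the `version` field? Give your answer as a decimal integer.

`version` follows `duration_ms` (1 B), `timestamp` (4 B), so it starts at offset 1 + 4 = 5 and occupies 2 bytes.
Bytes at offsets 5..6: A1 7A.
Big-endian stores the most-significant byte at the lowest address.
The bytes are already most-significant first: 0xA17A.
0xA17A = 41338.

41338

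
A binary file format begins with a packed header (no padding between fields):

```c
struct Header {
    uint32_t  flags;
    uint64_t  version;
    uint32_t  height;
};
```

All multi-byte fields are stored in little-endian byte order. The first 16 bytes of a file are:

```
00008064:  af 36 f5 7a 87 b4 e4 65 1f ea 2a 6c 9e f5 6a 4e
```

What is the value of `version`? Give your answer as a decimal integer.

7794299525692437639

`version` follows `flags` (4 bytes), so it starts at byte offset 4 and occupies 8 bytes.
Bytes at offsets 4..11: 87 B4 E4 65 1F EA 2A 6C.
Little-endian: lowest address holds the least-significant byte.
Reassemble most-significant byte first: 6C 2A EA 1F 65 E4 B4 87 → 0x6C2AEA1F65E4B487.
0x6C2AEA1F65E4B487 = 7794299525692437639.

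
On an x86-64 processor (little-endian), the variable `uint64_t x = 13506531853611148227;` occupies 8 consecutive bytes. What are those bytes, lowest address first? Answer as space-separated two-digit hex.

C3 A3 FD 01 29 D7 70 BB

13506531853611148227 in hexadecimal, padded to 64 bits, is 0xBB70D72901FDA3C3.
Split into bytes (most-significant first): BB 70 D7 29 01 FD A3 C3.
Little-endian: lowest address holds the least-significant byte.
So at ascending addresses the bytes are C3 A3 FD 01 29 D7 70 BB.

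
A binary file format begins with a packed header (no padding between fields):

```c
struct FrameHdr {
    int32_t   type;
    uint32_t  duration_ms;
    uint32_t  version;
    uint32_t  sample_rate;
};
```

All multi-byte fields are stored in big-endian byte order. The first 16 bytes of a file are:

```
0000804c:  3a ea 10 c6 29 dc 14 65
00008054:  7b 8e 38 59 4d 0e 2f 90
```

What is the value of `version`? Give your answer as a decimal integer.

2072918105

`version` follows `type` (4 B), `duration_ms` (4 B), so it starts at offset 4 + 4 = 8 and occupies 4 bytes.
Bytes at offsets 8..11: 7B 8E 38 59.
Big-endian stores the most-significant byte at the lowest address.
The bytes are already most-significant first: 0x7B8E3859.
0x7B8E3859 = 2072918105.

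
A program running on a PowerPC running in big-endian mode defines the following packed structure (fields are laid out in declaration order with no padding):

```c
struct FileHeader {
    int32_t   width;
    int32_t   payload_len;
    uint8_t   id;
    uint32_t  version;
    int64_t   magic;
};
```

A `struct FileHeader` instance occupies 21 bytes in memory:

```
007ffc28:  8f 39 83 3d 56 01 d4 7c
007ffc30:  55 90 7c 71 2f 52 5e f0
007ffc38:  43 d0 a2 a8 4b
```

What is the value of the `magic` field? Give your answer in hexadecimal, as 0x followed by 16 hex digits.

0x525EF043D0A2A84B

`magic` follows `width` (4 B), `payload_len` (4 B), `id` (1 B), `version` (4 B), so it starts at offset 4 + 4 + 1 + 4 = 13 and occupies 8 bytes.
Bytes at offsets 13..20: 52 5E F0 43 D0 A2 A8 4B.
Big-endian stores the most-significant byte at the lowest address.
The bytes are already most-significant first: 0x525EF043D0A2A84B.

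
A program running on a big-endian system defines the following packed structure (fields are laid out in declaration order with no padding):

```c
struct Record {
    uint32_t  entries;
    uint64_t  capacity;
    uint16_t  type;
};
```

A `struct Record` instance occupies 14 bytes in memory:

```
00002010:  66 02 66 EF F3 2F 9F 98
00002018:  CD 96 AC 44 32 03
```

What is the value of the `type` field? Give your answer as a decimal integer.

12803

`type` follows `entries` (4 B), `capacity` (8 B), so it starts at offset 4 + 8 = 12 and occupies 2 bytes.
Bytes at offsets 12..13: 32 03.
Big-endian: lowest address holds the most-significant byte.
The bytes are already most-significant first: 0x3203.
0x3203 = 12803.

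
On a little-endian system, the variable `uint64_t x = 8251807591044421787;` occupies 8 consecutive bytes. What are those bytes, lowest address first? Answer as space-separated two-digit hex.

9B 18 13 BB 48 4F 84 72

8251807591044421787 in hexadecimal, padded to 64 bits, is 0x72844F48BB13189B.
Split into bytes (most-significant first): 72 84 4F 48 BB 13 18 9B.
Little-endian stores the least-significant byte at the lowest address.
So at ascending addresses the bytes are 9B 18 13 BB 48 4F 84 72.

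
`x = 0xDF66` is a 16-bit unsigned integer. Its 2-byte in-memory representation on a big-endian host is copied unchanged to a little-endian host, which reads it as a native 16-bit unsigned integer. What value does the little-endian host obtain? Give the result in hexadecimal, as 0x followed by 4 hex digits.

Stored big-endian, the bytes at ascending addresses are DF 66.
Read back as little-endian, the first byte is least significant, giving 0x66DF.

0x66DF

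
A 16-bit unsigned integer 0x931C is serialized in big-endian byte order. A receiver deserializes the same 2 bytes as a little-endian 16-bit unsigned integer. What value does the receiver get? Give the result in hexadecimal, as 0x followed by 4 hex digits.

0x1C93

Stored big-endian, the bytes at ascending addresses are 93 1C.
Read back as little-endian, the first byte is least significant, giving 0x1C93.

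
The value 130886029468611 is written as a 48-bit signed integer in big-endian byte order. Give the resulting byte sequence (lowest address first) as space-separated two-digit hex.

77 0A 47 4A E3 C3

130886029468611 in hexadecimal, padded to 48 bits, is 0x770A474AE3C3.
Split into bytes (most-significant first): 77 0A 47 4A E3 C3.
In big-endian order the high byte comes first in memory.
So the memory order matches the most-significant-first order: 77 0A 47 4A E3 C3.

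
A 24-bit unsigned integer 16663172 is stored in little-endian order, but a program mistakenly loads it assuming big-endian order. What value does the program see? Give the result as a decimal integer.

16663172 in 24-bit hexadecimal is 0xFE4284.
Stored little-endian, the bytes at ascending addresses are 84 42 FE.
Read back as big-endian, the last byte is least significant, giving 0x8442FE.
0x8442FE = 8667902.

8667902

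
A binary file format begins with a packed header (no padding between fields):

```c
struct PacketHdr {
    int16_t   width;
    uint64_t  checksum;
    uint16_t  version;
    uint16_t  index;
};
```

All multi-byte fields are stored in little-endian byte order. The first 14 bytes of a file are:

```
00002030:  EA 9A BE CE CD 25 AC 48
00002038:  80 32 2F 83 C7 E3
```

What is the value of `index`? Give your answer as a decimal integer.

58311

`index` follows `width` (2 B), `checksum` (8 B), `version` (2 B), so it starts at offset 2 + 8 + 2 = 12 and occupies 2 bytes.
Bytes at offsets 12..13: C7 E3.
Little-endian: lowest address holds the least-significant byte.
Reassemble most-significant byte first: E3 C7 → 0xE3C7.
0xE3C7 = 58311.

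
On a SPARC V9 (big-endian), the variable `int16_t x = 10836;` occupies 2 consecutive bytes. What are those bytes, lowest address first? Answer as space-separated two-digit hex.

2A 54

10836 in hexadecimal, padded to 16 bits, is 0x2A54.
Split into bytes (most-significant first): 2A 54.
Big-endian stores the most-significant byte at the lowest address.
So the memory order matches the most-significant-first order: 2A 54.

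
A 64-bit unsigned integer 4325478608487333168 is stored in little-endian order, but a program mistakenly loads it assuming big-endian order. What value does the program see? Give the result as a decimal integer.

3476058211988997948

4325478608487333168 in 64-bit hexadecimal is 0x3C072FE086703D30.
Stored little-endian, the bytes at ascending addresses are 30 3D 70 86 E0 2F 07 3C.
Read back as big-endian, the last byte is least significant, giving 0x303D7086E02F073C.
0x303D7086E02F073C = 3476058211988997948.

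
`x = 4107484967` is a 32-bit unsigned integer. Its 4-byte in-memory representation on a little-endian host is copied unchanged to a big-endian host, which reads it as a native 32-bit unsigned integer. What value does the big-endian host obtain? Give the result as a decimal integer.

658494452

4107484967 in 32-bit hexadecimal is 0xF4D33F27.
Stored little-endian, the bytes at ascending addresses are 27 3F D3 F4.
Read back as big-endian, the last byte is least significant, giving 0x273FD3F4.
0x273FD3F4 = 658494452.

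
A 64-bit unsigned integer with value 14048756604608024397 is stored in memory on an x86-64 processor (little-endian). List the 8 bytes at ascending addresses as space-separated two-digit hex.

14048756604608024397 in hexadecimal, padded to 64 bits, is 0xC2F735B2C9958F4D.
Split into bytes (most-significant first): C2 F7 35 B2 C9 95 8F 4D.
Little-endian: lowest address holds the least-significant byte.
So at ascending addresses the bytes are 4D 8F 95 C9 B2 35 F7 C2.

4D 8F 95 C9 B2 35 F7 C2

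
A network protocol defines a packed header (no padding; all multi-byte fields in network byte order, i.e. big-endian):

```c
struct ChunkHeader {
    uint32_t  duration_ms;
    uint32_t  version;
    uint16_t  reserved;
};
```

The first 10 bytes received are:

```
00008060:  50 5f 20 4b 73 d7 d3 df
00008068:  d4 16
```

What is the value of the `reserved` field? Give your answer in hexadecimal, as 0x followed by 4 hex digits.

`reserved` follows `duration_ms` (4 B), `version` (4 B), so it starts at offset 4 + 4 = 8 and occupies 2 bytes.
Bytes at offsets 8..9: D4 16.
In big-endian order the high byte comes first in memory.
The bytes are already most-significant first: 0xD416.

0xD416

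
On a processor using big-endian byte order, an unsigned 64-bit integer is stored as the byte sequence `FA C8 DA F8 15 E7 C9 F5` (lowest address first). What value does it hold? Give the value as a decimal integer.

18070934263878371829

In big-endian order the high byte comes first in memory.
The bytes are already most-significant first: 0xFAC8DAF815E7C9F5.
0xFAC8DAF815E7C9F5 = 18070934263878371829.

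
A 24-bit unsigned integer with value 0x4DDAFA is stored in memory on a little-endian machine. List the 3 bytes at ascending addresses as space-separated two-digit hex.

FA DA 4D

Split into bytes (most-significant first): 4D DA FA.
Little-endian: lowest address holds the least-significant byte.
So at ascending addresses the bytes are FA DA 4D.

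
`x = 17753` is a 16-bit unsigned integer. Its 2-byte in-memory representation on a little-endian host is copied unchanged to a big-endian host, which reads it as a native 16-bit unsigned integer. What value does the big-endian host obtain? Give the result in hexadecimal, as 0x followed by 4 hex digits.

0x5945

17753 in 16-bit hexadecimal is 0x4559.
Stored little-endian, the bytes at ascending addresses are 59 45.
Read back as big-endian, the last byte is least significant, giving 0x5945.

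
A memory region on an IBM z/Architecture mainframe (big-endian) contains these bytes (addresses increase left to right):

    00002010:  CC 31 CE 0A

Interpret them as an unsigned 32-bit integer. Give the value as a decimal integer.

Big-endian stores the most-significant byte at the lowest address.
The bytes are already most-significant first: 0xCC31CE0A.
0xCC31CE0A = 3425816074.

3425816074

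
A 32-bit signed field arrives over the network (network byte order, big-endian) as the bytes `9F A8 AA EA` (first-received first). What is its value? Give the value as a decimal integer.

Big-endian: lowest address holds the most-significant byte.
The bytes are already most-significant first: 0x9FA8AAEA.
Top bit is set, so as a signed 32-bit value this is 0x9FA8AAEA − 2^32 = -1616336150.

-1616336150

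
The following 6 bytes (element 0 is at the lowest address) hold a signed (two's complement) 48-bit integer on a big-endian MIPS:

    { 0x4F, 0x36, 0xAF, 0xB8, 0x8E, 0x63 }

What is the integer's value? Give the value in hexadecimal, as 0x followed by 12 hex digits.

0x4F36AFB88E63

Big-endian stores the most-significant byte at the lowest address.
The bytes are already most-significant first: 0x4F36AFB88E63.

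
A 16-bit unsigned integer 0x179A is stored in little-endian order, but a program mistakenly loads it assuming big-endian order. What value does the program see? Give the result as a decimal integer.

39447

Stored little-endian, the bytes at ascending addresses are 9A 17.
Read back as big-endian, the last byte is least significant, giving 0x9A17.
0x9A17 = 39447.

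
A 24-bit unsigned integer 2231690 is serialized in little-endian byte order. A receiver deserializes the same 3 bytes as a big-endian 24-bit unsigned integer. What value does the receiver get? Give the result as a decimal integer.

2231690 in 24-bit hexadecimal is 0x220D8A.
Stored little-endian, the bytes at ascending addresses are 8A 0D 22.
Read back as big-endian, the last byte is least significant, giving 0x8A0D22.
0x8A0D22 = 9047330.

9047330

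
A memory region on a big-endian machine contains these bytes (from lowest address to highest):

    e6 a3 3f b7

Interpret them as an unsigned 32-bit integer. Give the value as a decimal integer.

Big-endian stores the most-significant byte at the lowest address.
The bytes are already most-significant first: 0xE6A33FB7.
0xE6A33FB7 = 3869458359.

3869458359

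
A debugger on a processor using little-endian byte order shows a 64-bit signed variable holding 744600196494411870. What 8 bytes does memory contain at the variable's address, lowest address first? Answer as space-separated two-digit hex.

744600196494411870 in hexadecimal, padded to 64 bits, is 0x0A5559EF03BC485E.
Split into bytes (most-significant first): 0A 55 59 EF 03 BC 48 5E.
In little-endian order the low byte comes first in memory.
So at ascending addresses the bytes are 5E 48 BC 03 EF 59 55 0A.

5E 48 BC 03 EF 59 55 0A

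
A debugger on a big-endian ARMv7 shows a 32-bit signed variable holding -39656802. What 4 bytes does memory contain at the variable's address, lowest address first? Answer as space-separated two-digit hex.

Two's complement of -39656802 in 32 bits: 39656802 = 0x025D1D62; invert → 0xFDA2E29D; add 1 → 0xFDA2E29E.
Split into bytes (most-significant first): FD A2 E2 9E.
In big-endian order the high byte comes first in memory.
So the memory order matches the most-significant-first order: FD A2 E2 9E.

FD A2 E2 9E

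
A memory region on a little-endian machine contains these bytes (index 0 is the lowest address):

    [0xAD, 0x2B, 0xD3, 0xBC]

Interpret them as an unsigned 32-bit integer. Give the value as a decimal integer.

In little-endian order the low byte comes first in memory.
Reassemble most-significant byte first: BC D3 2B AD → 0xBCD32BAD.
0xBCD32BAD = 3167955885.

3167955885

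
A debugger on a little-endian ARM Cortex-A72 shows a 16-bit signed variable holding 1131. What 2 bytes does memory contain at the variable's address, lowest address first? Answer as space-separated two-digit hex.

6B 04

1131 in hexadecimal, padded to 16 bits, is 0x046B.
Split into bytes (most-significant first): 04 6B.
In little-endian order the low byte comes first in memory.
So at ascending addresses the bytes are 6B 04.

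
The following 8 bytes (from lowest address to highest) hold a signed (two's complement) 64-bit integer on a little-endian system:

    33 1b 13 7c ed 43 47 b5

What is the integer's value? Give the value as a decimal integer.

-5384260142230201549

Little-endian: lowest address holds the least-significant byte.
Reassemble most-significant byte first: B5 47 43 ED 7C 13 1B 33 → 0xB54743ED7C131B33.
Top bit is set, so as a signed 64-bit value this is 0xB54743ED7C131B33 − 2^64 = -5384260142230201549.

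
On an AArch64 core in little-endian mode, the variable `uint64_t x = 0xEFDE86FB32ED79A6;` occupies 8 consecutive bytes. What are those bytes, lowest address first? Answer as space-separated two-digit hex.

Split into bytes (most-significant first): EF DE 86 FB 32 ED 79 A6.
In little-endian order the low byte comes first in memory.
So at ascending addresses the bytes are A6 79 ED 32 FB 86 DE EF.

A6 79 ED 32 FB 86 DE EF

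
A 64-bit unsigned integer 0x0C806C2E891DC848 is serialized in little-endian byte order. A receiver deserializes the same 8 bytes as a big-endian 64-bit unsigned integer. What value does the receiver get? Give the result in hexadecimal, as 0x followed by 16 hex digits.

0x48C81D892E6C800C

Stored little-endian, the bytes at ascending addresses are 48 C8 1D 89 2E 6C 80 0C.
Read back as big-endian, the last byte is least significant, giving 0x48C81D892E6C800C.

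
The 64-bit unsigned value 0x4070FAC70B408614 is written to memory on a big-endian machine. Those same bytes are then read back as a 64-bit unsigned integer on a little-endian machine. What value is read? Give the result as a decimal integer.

1478939946981683264

Stored big-endian, the bytes at ascending addresses are 40 70 FA C7 0B 40 86 14.
Read back as little-endian, the first byte is least significant, giving 0x1486400BC7FA7040.
0x1486400BC7FA7040 = 1478939946981683264.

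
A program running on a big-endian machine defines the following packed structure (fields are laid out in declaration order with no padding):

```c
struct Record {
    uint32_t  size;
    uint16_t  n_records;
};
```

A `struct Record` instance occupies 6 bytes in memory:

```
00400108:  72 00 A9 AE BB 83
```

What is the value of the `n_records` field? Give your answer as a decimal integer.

`n_records` follows `size` (4 bytes), so it starts at byte offset 4 and occupies 2 bytes.
Bytes at offsets 4..5: BB 83.
Big-endian: lowest address holds the most-significant byte.
The bytes are already most-significant first: 0xBB83.
0xBB83 = 48003.

48003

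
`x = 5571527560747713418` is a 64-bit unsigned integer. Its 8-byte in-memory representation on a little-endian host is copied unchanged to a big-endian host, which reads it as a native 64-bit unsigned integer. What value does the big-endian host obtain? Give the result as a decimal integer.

5571527560747713418 in 64-bit hexadecimal is 0x4D520ACC1AAA838A.
Stored little-endian, the bytes at ascending addresses are 8A 83 AA 1A CC 0A 52 4D.
Read back as big-endian, the last byte is least significant, giving 0x8A83AA1ACC0A524D.
0x8A83AA1ACC0A524D = 9981008231252251213.

9981008231252251213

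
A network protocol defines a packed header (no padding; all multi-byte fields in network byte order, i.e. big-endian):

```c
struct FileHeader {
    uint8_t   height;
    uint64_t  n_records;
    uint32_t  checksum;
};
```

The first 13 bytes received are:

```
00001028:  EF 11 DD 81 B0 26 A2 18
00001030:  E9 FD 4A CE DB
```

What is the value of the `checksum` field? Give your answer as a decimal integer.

`checksum` follows `height` (1 B), `n_records` (8 B), so it starts at offset 1 + 8 = 9 and occupies 4 bytes.
Bytes at offsets 9..12: FD 4A CE DB.
Big-endian: lowest address holds the most-significant byte.
The bytes are already most-significant first: 0xFD4ACEDB.
0xFD4ACEDB = 4249538267.

4249538267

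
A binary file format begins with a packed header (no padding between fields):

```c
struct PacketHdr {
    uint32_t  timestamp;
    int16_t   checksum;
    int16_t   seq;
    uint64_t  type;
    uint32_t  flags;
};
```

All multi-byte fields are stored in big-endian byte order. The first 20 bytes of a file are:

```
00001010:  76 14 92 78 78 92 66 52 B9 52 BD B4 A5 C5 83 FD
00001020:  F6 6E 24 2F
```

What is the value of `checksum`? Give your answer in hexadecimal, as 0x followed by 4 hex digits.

`checksum` follows `timestamp` (4 bytes), so it starts at byte offset 4 and occupies 2 bytes.
Bytes at offsets 4..5: 78 92.
Big-endian: lowest address holds the most-significant byte.
The bytes are already most-significant first: 0x7892.

0x7892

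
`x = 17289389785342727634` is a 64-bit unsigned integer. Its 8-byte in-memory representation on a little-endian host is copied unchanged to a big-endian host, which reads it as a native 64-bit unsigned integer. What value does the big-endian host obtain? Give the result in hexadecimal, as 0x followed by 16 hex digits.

0xD2D59E1A6840F0EF

17289389785342727634 in 64-bit hexadecimal is 0xEFF040681A9ED5D2.
Stored little-endian, the bytes at ascending addresses are D2 D5 9E 1A 68 40 F0 EF.
Read back as big-endian, the last byte is least significant, giving 0xD2D59E1A6840F0EF.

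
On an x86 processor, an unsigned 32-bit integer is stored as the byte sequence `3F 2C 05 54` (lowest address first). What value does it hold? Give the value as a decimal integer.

Little-endian: lowest address holds the least-significant byte.
Reassemble most-significant byte first: 54 05 2C 3F → 0x54052C3F.
0x54052C3F = 1409625151.

1409625151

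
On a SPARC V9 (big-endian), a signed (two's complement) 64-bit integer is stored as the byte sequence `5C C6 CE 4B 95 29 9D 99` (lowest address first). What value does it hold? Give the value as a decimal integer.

6685257520898481561

Big-endian: lowest address holds the most-significant byte.
The bytes are already most-significant first: 0x5CC6CE4B95299D99.
0x5CC6CE4B95299D99 = 6685257520898481561.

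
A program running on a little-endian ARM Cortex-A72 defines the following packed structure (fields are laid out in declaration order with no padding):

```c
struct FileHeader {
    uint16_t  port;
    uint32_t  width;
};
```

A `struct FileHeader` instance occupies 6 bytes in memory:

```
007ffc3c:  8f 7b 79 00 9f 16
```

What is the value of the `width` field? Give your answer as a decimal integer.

`width` follows `port` (2 bytes), so it starts at byte offset 2 and occupies 4 bytes.
Bytes at offsets 2..5: 79 00 9F 16.
Little-endian stores the least-significant byte at the lowest address.
Reassemble most-significant byte first: 16 9F 00 79 → 0x169F0079.
0x169F0079 = 379519097.

379519097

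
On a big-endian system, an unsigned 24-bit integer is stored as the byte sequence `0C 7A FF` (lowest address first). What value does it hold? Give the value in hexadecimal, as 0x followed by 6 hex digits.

0x0C7AFF

Big-endian stores the most-significant byte at the lowest address.
The bytes are already most-significant first: 0x0C7AFF.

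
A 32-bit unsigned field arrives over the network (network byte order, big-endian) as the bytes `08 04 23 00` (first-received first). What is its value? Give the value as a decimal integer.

Big-endian: lowest address holds the most-significant byte.
The bytes are already most-significant first: 0x08042300.
0x08042300 = 134488832.

134488832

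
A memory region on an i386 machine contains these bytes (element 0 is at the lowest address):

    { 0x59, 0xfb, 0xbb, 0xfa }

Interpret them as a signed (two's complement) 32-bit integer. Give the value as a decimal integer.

-88343719

In little-endian order the low byte comes first in memory.
Reassemble most-significant byte first: FA BB FB 59 → 0xFABBFB59.
Top bit is set, so as a signed 32-bit value this is 0xFABBFB59 − 2^32 = -88343719.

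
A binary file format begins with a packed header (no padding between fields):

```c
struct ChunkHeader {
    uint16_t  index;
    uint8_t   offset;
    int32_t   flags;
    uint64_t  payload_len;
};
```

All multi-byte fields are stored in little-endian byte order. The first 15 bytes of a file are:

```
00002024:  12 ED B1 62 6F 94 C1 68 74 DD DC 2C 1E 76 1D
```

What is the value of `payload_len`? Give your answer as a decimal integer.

`payload_len` follows `index` (2 B), `offset` (1 B), `flags` (4 B), so it starts at offset 2 + 1 + 4 = 7 and occupies 8 bytes.
Bytes at offsets 7..14: 68 74 DD DC 2C 1E 76 1D.
Little-endian: lowest address holds the least-significant byte.
Reassemble most-significant byte first: 1D 76 1E 2C DC DD 74 68 → 0x1D761E2CDCDD7468.
0x1D761E2CDCDD7468 = 2122917452384662632.

2122917452384662632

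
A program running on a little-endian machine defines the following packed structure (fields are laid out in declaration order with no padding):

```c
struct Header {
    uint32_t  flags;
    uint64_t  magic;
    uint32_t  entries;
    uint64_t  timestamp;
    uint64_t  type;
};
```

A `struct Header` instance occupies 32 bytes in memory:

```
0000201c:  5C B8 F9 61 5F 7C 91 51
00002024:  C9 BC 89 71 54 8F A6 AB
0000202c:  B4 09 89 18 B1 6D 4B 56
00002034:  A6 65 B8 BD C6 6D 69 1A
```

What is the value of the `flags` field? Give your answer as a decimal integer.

`flags` is the first field, at byte offset 0, occupying 4 bytes.
Bytes at offsets 0..3: 5C B8 F9 61.
In little-endian order the low byte comes first in memory.
Reassemble most-significant byte first: 61 F9 B8 5C → 0x61F9B85C.
0x61F9B85C = 1643755612.

1643755612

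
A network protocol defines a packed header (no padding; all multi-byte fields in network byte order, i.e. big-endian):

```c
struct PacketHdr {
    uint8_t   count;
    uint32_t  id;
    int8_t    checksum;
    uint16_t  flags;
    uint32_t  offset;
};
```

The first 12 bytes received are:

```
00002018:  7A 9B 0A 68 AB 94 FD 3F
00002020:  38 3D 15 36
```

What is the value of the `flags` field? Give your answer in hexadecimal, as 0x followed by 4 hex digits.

0xFD3F

`flags` follows `count` (1 B), `id` (4 B), `checksum` (1 B), so it starts at offset 1 + 4 + 1 = 6 and occupies 2 bytes.
Bytes at offsets 6..7: FD 3F.
Big-endian: lowest address holds the most-significant byte.
The bytes are already most-significant first: 0xFD3F.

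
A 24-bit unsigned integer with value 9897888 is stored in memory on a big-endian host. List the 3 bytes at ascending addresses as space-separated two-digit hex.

9897888 in hexadecimal, padded to 24 bits, is 0x9707A0.
Split into bytes (most-significant first): 97 07 A0.
Big-endian stores the most-significant byte at the lowest address.
So the memory order matches the most-significant-first order: 97 07 A0.

97 07 A0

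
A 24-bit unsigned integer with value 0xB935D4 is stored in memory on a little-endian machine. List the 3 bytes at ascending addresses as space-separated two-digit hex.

D4 35 B9

Split into bytes (most-significant first): B9 35 D4.
Little-endian: lowest address holds the least-significant byte.
So at ascending addresses the bytes are D4 35 B9.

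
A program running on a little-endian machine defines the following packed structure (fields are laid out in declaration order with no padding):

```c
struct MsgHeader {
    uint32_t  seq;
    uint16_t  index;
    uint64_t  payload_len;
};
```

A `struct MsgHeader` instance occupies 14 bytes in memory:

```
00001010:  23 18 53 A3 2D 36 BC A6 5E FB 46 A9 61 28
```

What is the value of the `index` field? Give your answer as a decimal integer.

`index` follows `seq` (4 bytes), so it starts at byte offset 4 and occupies 2 bytes.
Bytes at offsets 4..5: 2D 36.
Little-endian: lowest address holds the least-significant byte.
Reassemble most-significant byte first: 36 2D → 0x362D.
0x362D = 13869.

13869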